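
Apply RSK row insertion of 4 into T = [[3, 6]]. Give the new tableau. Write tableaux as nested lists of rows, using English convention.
In row 1, 4 replaces 6 (the leftmost entry greater than 4); 6 is bumped to row 2. 6 starts a new row 2. The new tableau is [[3, 4], [6]].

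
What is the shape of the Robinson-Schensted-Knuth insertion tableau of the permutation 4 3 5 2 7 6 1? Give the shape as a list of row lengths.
Row-insert each entry into an empty tableau.

After inserting 4: P = [[4]].
After inserting 3: P = [[3], [4]].
After inserting 5: P = [[3, 5], [4]].
After inserting 2: P = [[2, 5], [3], [4]].
After inserting 7: P = [[2, 5, 7], [3], [4]].
After inserting 6: P = [[2, 5, 6], [3, 7], [4]].
After inserting 1: P = [[1, 5, 6], [2, 7], [3], [4]].

The final insertion tableau P = [[1, 5, 6], [2, 7], [3], [4]] has shape [3, 2, 1, 1].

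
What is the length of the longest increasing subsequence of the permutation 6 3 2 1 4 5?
3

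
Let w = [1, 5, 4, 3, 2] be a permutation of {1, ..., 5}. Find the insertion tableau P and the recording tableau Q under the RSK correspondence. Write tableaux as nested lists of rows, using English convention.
P = [[1, 2], [3], [4], [5]], Q = [[1, 2], [3], [4], [5]]

Insert each entry of the permutation into P by Schensted row insertion, recording in Q the position of each new cell.

Insert 1: appended to row 1. P = [[1]].
Insert 5: appended to row 1. P = [[1, 5]].
Insert 4: 4 bumps 5 from row 1; 5 starts row 2. P = [[1, 4], [5]].
Insert 3: 3 bumps 4 from row 1; 4 bumps 5 from row 2; 5 starts row 3. P = [[1, 3], [4], [5]].
Insert 2: 2 bumps 3 from row 1; 3 bumps 4 from row 2; 4 bumps 5 from row 3; 5 starts row 4. P = [[1, 2], [3], [4], [5]].

So P = [[1, 2], [3], [4], [5]], Q = [[1, 2], [3], [4], [5]].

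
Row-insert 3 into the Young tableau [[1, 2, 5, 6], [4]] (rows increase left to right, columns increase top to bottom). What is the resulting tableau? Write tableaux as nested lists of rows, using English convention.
In row 1, 3 replaces 5 (the leftmost entry greater than 3); 5 is bumped to row 2. 5 is appended to row 2. The new tableau is [[1, 2, 3, 6], [4, 5]].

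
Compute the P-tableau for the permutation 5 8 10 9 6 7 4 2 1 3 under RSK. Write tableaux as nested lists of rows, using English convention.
Insert 5: appended to row 1. P = [[5]].
Insert 8: appended to row 1. P = [[5, 8]].
Insert 10: appended to row 1. P = [[5, 8, 10]].
Insert 9: 9 bumps 10 from row 1; 10 starts row 2. P = [[5, 8, 9], [10]].
Insert 6: 6 bumps 8 from row 1; 8 bumps 10 from row 2; 10 starts row 3. P = [[5, 6, 9], [8], [10]].
Insert 7: 7 bumps 9 from row 1; 9 appends to row 2. P = [[5, 6, 7], [8, 9], [10]].
Insert 4: 4 bumps 5 from row 1; 5 bumps 8 from row 2; 8 bumps 10 from row 3; 10 starts row 4. P = [[4, 6, 7], [5, 9], [8], [10]].
Insert 2: 2 bumps 4 from row 1; 4 bumps 5 from row 2; 5 bumps 8 from row 3; 8 bumps 10 from row 4; 10 starts row 5. P = [[2, 6, 7], [4, 9], [5], [8], [10]].
Insert 1: 1 bumps 2 from row 1; 2 bumps 4 from row 2; 4 bumps 5 from row 3; 5 bumps 8 from row 4; 8 bumps 10 from row 5; 10 starts row 6. P = [[1, 6, 7], [2, 9], [4], [5], [8], [10]].
Insert 3: 3 bumps 6 from row 1; 6 bumps 9 from row 2; 9 appends to row 3. P = [[1, 3, 7], [2, 6], [4, 9], [5], [8], [10]].

So P = [[1, 3, 7], [2, 6], [4, 9], [5], [8], [10]].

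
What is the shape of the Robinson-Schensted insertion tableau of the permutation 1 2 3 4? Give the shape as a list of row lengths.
Row-insert each entry into an empty tableau.

After inserting 1: P = [[1]].
After inserting 2: P = [[1, 2]].
After inserting 3: P = [[1, 2, 3]].
After inserting 4: P = [[1, 2, 3, 4]].

The final insertion tableau P = [[1, 2, 3, 4]] has shape [4].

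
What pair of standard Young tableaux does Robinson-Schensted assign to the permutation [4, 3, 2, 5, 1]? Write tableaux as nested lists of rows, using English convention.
Insert each entry of the permutation into P by Schensted row insertion, recording in Q the position of each new cell.

Insert 4: appended to row 1. P = [[4]].
Insert 3: 3 bumps 4 from row 1; 4 starts row 2. P = [[3], [4]].
Insert 2: 2 bumps 3 from row 1; 3 bumps 4 from row 2; 4 starts row 3. P = [[2], [3], [4]].
Insert 5: appended to row 1. P = [[2, 5], [3], [4]].
Insert 1: 1 bumps 2 from row 1; 2 bumps 3 from row 2; 3 bumps 4 from row 3; 4 starts row 4. P = [[1, 5], [2], [3], [4]].

So P = [[1, 5], [2], [3], [4]], Q = [[1, 4], [2], [3], [5]].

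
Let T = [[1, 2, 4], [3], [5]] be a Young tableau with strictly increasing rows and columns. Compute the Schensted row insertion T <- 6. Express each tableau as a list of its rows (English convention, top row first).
[[1, 2, 4, 6], [3], [5]]

6 is larger than every entry of row 1, so it is appended to row 1. The new tableau is [[1, 2, 4, 6], [3], [5]].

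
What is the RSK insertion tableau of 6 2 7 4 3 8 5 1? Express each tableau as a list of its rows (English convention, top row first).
Insert 6: appended to row 1. P = [[6]].
Insert 2: 2 bumps 6 from row 1; 6 starts row 2. P = [[2], [6]].
Insert 7: appended to row 1. P = [[2, 7], [6]].
Insert 4: 4 bumps 7 from row 1; 7 appends to row 2. P = [[2, 4], [6, 7]].
Insert 3: 3 bumps 4 from row 1; 4 bumps 6 from row 2; 6 starts row 3. P = [[2, 3], [4, 7], [6]].
Insert 8: appended to row 1. P = [[2, 3, 8], [4, 7], [6]].
Insert 5: 5 bumps 8 from row 1; 8 appends to row 2. P = [[2, 3, 5], [4, 7, 8], [6]].
Insert 1: 1 bumps 2 from row 1; 2 bumps 4 from row 2; 4 bumps 6 from row 3; 6 starts row 4. P = [[1, 3, 5], [2, 7, 8], [4], [6]].

So P = [[1, 3, 5], [2, 7, 8], [4], [6]].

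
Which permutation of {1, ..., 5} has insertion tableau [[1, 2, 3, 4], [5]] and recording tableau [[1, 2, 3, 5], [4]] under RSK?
1 2 5 3 4

Reverse the RSK construction: for i from n down to 1, find the cell of Q containing i, remove the entry at that cell from P, and reverse-bump it up through P; the value ejected from row 1 is w(i).

Step i=5: Q has 5 at row 1, column 4; remove that cell from P, ejecting 4. So w(5) = 4. P is now [[1, 2, 3], [5]].
Step i=4: Q has 4 at row 2, column 1; remove 5 from row 2 of P and reverse-bump: 5 enters row 1 and ejects 3. So w(4) = 3. P is now [[1, 2, 5]].
Step i=3: Q has 3 at row 1, column 3; remove that cell from P, ejecting 5. So w(3) = 5. P is now [[1, 2]].
Step i=2: Q has 2 at row 1, column 2; remove that cell from P, ejecting 2. So w(2) = 2. P is now [[1]].
Step i=1: Q has 1 at row 1, column 1; remove that cell from P, ejecting 1. So w(1) = 1. P is now [].

So w = 1 2 5 3 4.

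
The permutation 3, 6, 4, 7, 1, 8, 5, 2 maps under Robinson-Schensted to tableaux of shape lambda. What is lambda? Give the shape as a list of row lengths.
Row-insert each entry into an empty tableau.

After inserting 3: P = [[3]].
After inserting 6: P = [[3, 6]].
After inserting 4: P = [[3, 4], [6]].
After inserting 7: P = [[3, 4, 7], [6]].
After inserting 1: P = [[1, 4, 7], [3], [6]].
After inserting 8: P = [[1, 4, 7, 8], [3], [6]].
After inserting 5: P = [[1, 4, 5, 8], [3, 7], [6]].
After inserting 2: P = [[1, 2, 5, 8], [3, 4], [6, 7]].

The final insertion tableau P = [[1, 2, 5, 8], [3, 4], [6, 7]] has shape [4, 2, 2].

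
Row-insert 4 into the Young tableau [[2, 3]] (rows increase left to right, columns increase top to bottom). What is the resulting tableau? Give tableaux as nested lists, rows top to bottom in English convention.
4 is larger than every entry of row 1, so it is appended to row 1. The new tableau is [[2, 3, 4]].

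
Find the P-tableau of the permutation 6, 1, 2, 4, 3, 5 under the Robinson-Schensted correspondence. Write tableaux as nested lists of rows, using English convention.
P = [[1, 2, 3, 5], [4], [6]]

Insert 6: appended to row 1. P = [[6]].
Insert 1: 1 bumps 6 from row 1; 6 starts row 2. P = [[1], [6]].
Insert 2: appended to row 1. P = [[1, 2], [6]].
Insert 4: appended to row 1. P = [[1, 2, 4], [6]].
Insert 3: 3 bumps 4 from row 1; 4 bumps 6 from row 2; 6 starts row 3. P = [[1, 2, 3], [4], [6]].
Insert 5: appended to row 1. P = [[1, 2, 3, 5], [4], [6]].

So P = [[1, 2, 3, 5], [4], [6]].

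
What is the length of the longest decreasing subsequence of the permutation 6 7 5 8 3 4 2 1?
5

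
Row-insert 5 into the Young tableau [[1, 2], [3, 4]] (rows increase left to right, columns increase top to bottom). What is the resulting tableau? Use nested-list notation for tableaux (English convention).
5 is larger than every entry of row 1, so it is appended to row 1. The new tableau is [[1, 2, 5], [3, 4]].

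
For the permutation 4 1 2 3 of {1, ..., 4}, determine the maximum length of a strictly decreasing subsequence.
2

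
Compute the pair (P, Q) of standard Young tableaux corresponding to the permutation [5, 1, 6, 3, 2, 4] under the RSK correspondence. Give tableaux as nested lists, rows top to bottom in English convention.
Insert each entry of the permutation into P by Schensted row insertion, recording in Q the position of each new cell.

Insert 5: appended to row 1. P = [[5]].
Insert 1: 1 bumps 5 from row 1; 5 starts row 2. P = [[1], [5]].
Insert 6: appended to row 1. P = [[1, 6], [5]].
Insert 3: 3 bumps 6 from row 1; 6 appends to row 2. P = [[1, 3], [5, 6]].
Insert 2: 2 bumps 3 from row 1; 3 bumps 5 from row 2; 5 starts row 3. P = [[1, 2], [3, 6], [5]].
Insert 4: appended to row 1. P = [[1, 2, 4], [3, 6], [5]].

So P = [[1, 2, 4], [3, 6], [5]], Q = [[1, 3, 6], [2, 4], [5]].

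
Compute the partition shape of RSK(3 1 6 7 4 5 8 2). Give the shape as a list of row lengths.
[4, 3, 1]

Row-insert each entry into an empty tableau.

After inserting 3: P = [[3]].
After inserting 1: P = [[1], [3]].
After inserting 6: P = [[1, 6], [3]].
After inserting 7: P = [[1, 6, 7], [3]].
After inserting 4: P = [[1, 4, 7], [3, 6]].
After inserting 5: P = [[1, 4, 5], [3, 6, 7]].
After inserting 8: P = [[1, 4, 5, 8], [3, 6, 7]].
After inserting 2: P = [[1, 2, 5, 8], [3, 4, 7], [6]].

The final insertion tableau P = [[1, 2, 5, 8], [3, 4, 7], [6]] has shape [4, 3, 1].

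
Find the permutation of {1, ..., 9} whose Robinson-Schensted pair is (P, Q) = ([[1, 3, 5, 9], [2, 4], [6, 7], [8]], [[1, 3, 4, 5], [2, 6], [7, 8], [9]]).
Reverse the RSK construction: for i from n down to 1, find the cell of Q containing i, remove the entry at that cell from P, and reverse-bump it up through P; the value ejected from row 1 is w(i).

Step i=9: Q has 9 at row 4, column 1; remove 8 from row 4 of P and reverse-bump: 8 enters row 3 and ejects 7; 7 enters row 2 and ejects 4; 4 enters row 1 and ejects 3. So w(9) = 3. P is now [[1, 4, 5, 9], [2, 7], [6, 8]].
Step i=8: Q has 8 at row 3, column 2; remove 8 from row 3 of P and reverse-bump: 8 enters row 2 and ejects 7; 7 enters row 1 and ejects 5. So w(8) = 5. P is now [[1, 4, 7, 9], [2, 8], [6]].
Step i=7: Q has 7 at row 3, column 1; remove 6 from row 3 of P and reverse-bump: 6 enters row 2 and ejects 2; 2 enters row 1 and ejects 1. So w(7) = 1. P is now [[2, 4, 7, 9], [6, 8]].
Step i=6: Q has 6 at row 2, column 2; remove 8 from row 2 of P and reverse-bump: 8 enters row 1 and ejects 7. So w(6) = 7. P is now [[2, 4, 8, 9], [6]].
Step i=5: Q has 5 at row 1, column 4; remove that cell from P, ejecting 9. So w(5) = 9. P is now [[2, 4, 8], [6]].
Step i=4: Q has 4 at row 1, column 3; remove that cell from P, ejecting 8. So w(4) = 8. P is now [[2, 4], [6]].
Step i=3: Q has 3 at row 1, column 2; remove that cell from P, ejecting 4. So w(3) = 4. P is now [[2], [6]].
Step i=2: Q has 2 at row 2, column 1; remove 6 from row 2 of P and reverse-bump: 6 enters row 1 and ejects 2. So w(2) = 2. P is now [[6]].
Step i=1: Q has 1 at row 1, column 1; remove that cell from P, ejecting 6. So w(1) = 6. P is now [].

So w = 6 2 4 8 9 7 1 5 3.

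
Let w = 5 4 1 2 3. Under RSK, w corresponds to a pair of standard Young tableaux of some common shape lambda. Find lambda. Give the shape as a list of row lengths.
[3, 1, 1]

RSK row insertion gives P = [[1, 2, 3], [4], [5]], which has shape [3, 1, 1].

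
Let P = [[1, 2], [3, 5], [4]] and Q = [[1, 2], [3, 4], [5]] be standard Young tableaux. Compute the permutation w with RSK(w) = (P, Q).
4 5 1 3 2

Reverse the RSK construction: for i from n down to 1, find the cell of Q containing i, remove the entry at that cell from P, and reverse-bump it up through P; the value ejected from row 1 is w(i).

Step i=5: Q has 5 at row 3, column 1; remove 4 from row 3 of P and reverse-bump: 4 enters row 2 and ejects 3; 3 enters row 1 and ejects 2. So w(5) = 2. P is now [[1, 3], [4, 5]].
Step i=4: Q has 4 at row 2, column 2; remove 5 from row 2 of P and reverse-bump: 5 enters row 1 and ejects 3. So w(4) = 3. P is now [[1, 5], [4]].
Step i=3: Q has 3 at row 2, column 1; remove 4 from row 2 of P and reverse-bump: 4 enters row 1 and ejects 1. So w(3) = 1. P is now [[4, 5]].
Step i=2: Q has 2 at row 1, column 2; remove that cell from P, ejecting 5. So w(2) = 5. P is now [[4]].
Step i=1: Q has 1 at row 1, column 1; remove that cell from P, ejecting 4. So w(1) = 4. P is now [].

So w = 4 5 1 3 2.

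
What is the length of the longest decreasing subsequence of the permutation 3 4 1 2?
2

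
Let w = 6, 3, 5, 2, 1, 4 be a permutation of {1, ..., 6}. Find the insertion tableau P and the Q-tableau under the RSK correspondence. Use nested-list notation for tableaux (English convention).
Insert each entry of the permutation into P by Schensted row insertion, recording in Q the position of each new cell.

Insert 6: appended to row 1. P = [[6]].
Insert 3: 3 bumps 6 from row 1; 6 starts row 2. P = [[3], [6]].
Insert 5: appended to row 1. P = [[3, 5], [6]].
Insert 2: 2 bumps 3 from row 1; 3 bumps 6 from row 2; 6 starts row 3. P = [[2, 5], [3], [6]].
Insert 1: 1 bumps 2 from row 1; 2 bumps 3 from row 2; 3 bumps 6 from row 3; 6 starts row 4. P = [[1, 5], [2], [3], [6]].
Insert 4: 4 bumps 5 from row 1; 5 appends to row 2. P = [[1, 4], [2, 5], [3], [6]].

So P = [[1, 4], [2, 5], [3], [6]], Q = [[1, 3], [2, 6], [4], [5]].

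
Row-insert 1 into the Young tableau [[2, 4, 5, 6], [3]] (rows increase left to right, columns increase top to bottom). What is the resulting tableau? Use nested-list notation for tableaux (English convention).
[[1, 4, 5, 6], [2], [3]]

In row 1, 1 replaces 2 (the leftmost entry greater than 1); 2 is bumped to row 2. In row 2, 2 replaces 3 (the leftmost entry greater than 2); 3 is bumped to row 3. 3 starts a new row 3. The new tableau is [[1, 4, 5, 6], [2], [3]].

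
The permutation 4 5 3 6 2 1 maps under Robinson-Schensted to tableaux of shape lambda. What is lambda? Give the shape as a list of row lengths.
[3, 1, 1, 1]

Row-insert each entry into an empty tableau.

After inserting 4: P = [[4]].
After inserting 5: P = [[4, 5]].
After inserting 3: P = [[3, 5], [4]].
After inserting 6: P = [[3, 5, 6], [4]].
After inserting 2: P = [[2, 5, 6], [3], [4]].
After inserting 1: P = [[1, 5, 6], [2], [3], [4]].

The final insertion tableau P = [[1, 5, 6], [2], [3], [4]] has shape [3, 1, 1, 1].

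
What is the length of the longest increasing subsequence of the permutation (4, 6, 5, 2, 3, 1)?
2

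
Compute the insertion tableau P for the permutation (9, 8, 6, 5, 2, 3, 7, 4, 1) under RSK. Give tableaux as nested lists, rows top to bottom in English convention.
P = [[1, 3, 4], [2, 7], [5], [6], [8], [9]]

Insert 9: appended to row 1. P = [[9]].
Insert 8: 8 bumps 9 from row 1; 9 starts row 2. P = [[8], [9]].
Insert 6: 6 bumps 8 from row 1; 8 bumps 9 from row 2; 9 starts row 3. P = [[6], [8], [9]].
Insert 5: 5 bumps 6 from row 1; 6 bumps 8 from row 2; 8 bumps 9 from row 3; 9 starts row 4. P = [[5], [6], [8], [9]].
Insert 2: 2 bumps 5 from row 1; 5 bumps 6 from row 2; 6 bumps 8 from row 3; 8 bumps 9 from row 4; 9 starts row 5. P = [[2], [5], [6], [8], [9]].
Insert 3: appended to row 1. P = [[2, 3], [5], [6], [8], [9]].
Insert 7: appended to row 1. P = [[2, 3, 7], [5], [6], [8], [9]].
Insert 4: 4 bumps 7 from row 1; 7 appends to row 2. P = [[2, 3, 4], [5, 7], [6], [8], [9]].
Insert 1: 1 bumps 2 from row 1; 2 bumps 5 from row 2; 5 bumps 6 from row 3; 6 bumps 8 from row 4; 8 bumps 9 from row 5; 9 starts row 6. P = [[1, 3, 4], [2, 7], [5], [6], [8], [9]].

So P = [[1, 3, 4], [2, 7], [5], [6], [8], [9]].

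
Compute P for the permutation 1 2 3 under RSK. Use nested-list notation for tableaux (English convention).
P = [[1, 2, 3]]

Insert 1: appended to row 1. P = [[1]].
Insert 2: appended to row 1. P = [[1, 2]].
Insert 3: appended to row 1. P = [[1, 2, 3]].

So P = [[1, 2, 3]].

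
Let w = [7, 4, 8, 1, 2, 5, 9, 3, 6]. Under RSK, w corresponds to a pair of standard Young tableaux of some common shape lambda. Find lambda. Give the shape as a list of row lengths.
[4, 3, 2]

Row-insert each entry into an empty tableau.

After inserting 7: P = [[7]].
After inserting 4: P = [[4], [7]].
After inserting 8: P = [[4, 8], [7]].
After inserting 1: P = [[1, 8], [4], [7]].
After inserting 2: P = [[1, 2], [4, 8], [7]].
After inserting 5: P = [[1, 2, 5], [4, 8], [7]].
After inserting 9: P = [[1, 2, 5, 9], [4, 8], [7]].
After inserting 3: P = [[1, 2, 3, 9], [4, 5], [7, 8]].
After inserting 6: P = [[1, 2, 3, 6], [4, 5, 9], [7, 8]].

The final insertion tableau P = [[1, 2, 3, 6], [4, 5, 9], [7, 8]] has shape [4, 3, 2].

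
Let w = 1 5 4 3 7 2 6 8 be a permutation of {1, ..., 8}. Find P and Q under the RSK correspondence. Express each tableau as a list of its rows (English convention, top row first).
Insert each entry of the permutation into P by Schensted row insertion, recording in Q the position of each new cell.

Insert 1: appended to row 1. P = [[1]].
Insert 5: appended to row 1. P = [[1, 5]].
Insert 4: 4 bumps 5 from row 1; 5 starts row 2. P = [[1, 4], [5]].
Insert 3: 3 bumps 4 from row 1; 4 bumps 5 from row 2; 5 starts row 3. P = [[1, 3], [4], [5]].
Insert 7: appended to row 1. P = [[1, 3, 7], [4], [5]].
Insert 2: 2 bumps 3 from row 1; 3 bumps 4 from row 2; 4 bumps 5 from row 3; 5 starts row 4. P = [[1, 2, 7], [3], [4], [5]].
Insert 6: 6 bumps 7 from row 1; 7 appends to row 2. P = [[1, 2, 6], [3, 7], [4], [5]].
Insert 8: appended to row 1. P = [[1, 2, 6, 8], [3, 7], [4], [5]].

So P = [[1, 2, 6, 8], [3, 7], [4], [5]], Q = [[1, 2, 5, 8], [3, 7], [4], [6]].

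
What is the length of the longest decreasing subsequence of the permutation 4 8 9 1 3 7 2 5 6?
3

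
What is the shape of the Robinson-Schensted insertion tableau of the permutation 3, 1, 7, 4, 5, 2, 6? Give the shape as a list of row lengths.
[4, 2, 1]

Row-insert each entry into an empty tableau.

After inserting 3: P = [[3]].
After inserting 1: P = [[1], [3]].
After inserting 7: P = [[1, 7], [3]].
After inserting 4: P = [[1, 4], [3, 7]].
After inserting 5: P = [[1, 4, 5], [3, 7]].
After inserting 2: P = [[1, 2, 5], [3, 4], [7]].
After inserting 6: P = [[1, 2, 5, 6], [3, 4], [7]].

The final insertion tableau P = [[1, 2, 5, 6], [3, 4], [7]] has shape [4, 2, 1].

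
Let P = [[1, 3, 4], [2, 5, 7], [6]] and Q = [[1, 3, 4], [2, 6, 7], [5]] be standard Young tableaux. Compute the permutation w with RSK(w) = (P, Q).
6 2 5 7 1 3 4

Reverse the RSK construction: for i from n down to 1, find the cell of Q containing i, remove the entry at that cell from P, and reverse-bump it up through P; the value ejected from row 1 is w(i).

Step i=7: Q has 7 at row 2, column 3; remove 7 from row 2 of P and reverse-bump: 7 enters row 1 and ejects 4. So w(7) = 4. P is now [[1, 3, 7], [2, 5], [6]].
Step i=6: Q has 6 at row 2, column 2; remove 5 from row 2 of P and reverse-bump: 5 enters row 1 and ejects 3. So w(6) = 3. P is now [[1, 5, 7], [2], [6]].
Step i=5: Q has 5 at row 3, column 1; remove 6 from row 3 of P and reverse-bump: 6 enters row 2 and ejects 2; 2 enters row 1 and ejects 1. So w(5) = 1. P is now [[2, 5, 7], [6]].
Step i=4: Q has 4 at row 1, column 3; remove that cell from P, ejecting 7. So w(4) = 7. P is now [[2, 5], [6]].
Step i=3: Q has 3 at row 1, column 2; remove that cell from P, ejecting 5. So w(3) = 5. P is now [[2], [6]].
Step i=2: Q has 2 at row 2, column 1; remove 6 from row 2 of P and reverse-bump: 6 enters row 1 and ejects 2. So w(2) = 2. P is now [[6]].
Step i=1: Q has 1 at row 1, column 1; remove that cell from P, ejecting 6. So w(1) = 6. P is now [].

So w = 6 2 5 7 1 3 4.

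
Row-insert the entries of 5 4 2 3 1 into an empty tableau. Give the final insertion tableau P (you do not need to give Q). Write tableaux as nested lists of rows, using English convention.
Insert 5: appended to row 1. P = [[5]].
Insert 4: 4 bumps 5 from row 1; 5 starts row 2. P = [[4], [5]].
Insert 2: 2 bumps 4 from row 1; 4 bumps 5 from row 2; 5 starts row 3. P = [[2], [4], [5]].
Insert 3: appended to row 1. P = [[2, 3], [4], [5]].
Insert 1: 1 bumps 2 from row 1; 2 bumps 4 from row 2; 4 bumps 5 from row 3; 5 starts row 4. P = [[1, 3], [2], [4], [5]].

So P = [[1, 3], [2], [4], [5]].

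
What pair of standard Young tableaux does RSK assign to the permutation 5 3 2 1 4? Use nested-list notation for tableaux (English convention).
Insert each entry of the permutation into P by Schensted row insertion, recording in Q the position of each new cell.

Insert 5: appended to row 1. P = [[5]].
Insert 3: 3 bumps 5 from row 1; 5 starts row 2. P = [[3], [5]].
Insert 2: 2 bumps 3 from row 1; 3 bumps 5 from row 2; 5 starts row 3. P = [[2], [3], [5]].
Insert 1: 1 bumps 2 from row 1; 2 bumps 3 from row 2; 3 bumps 5 from row 3; 5 starts row 4. P = [[1], [2], [3], [5]].
Insert 4: appended to row 1. P = [[1, 4], [2], [3], [5]].

So P = [[1, 4], [2], [3], [5]], Q = [[1, 5], [2], [3], [4]].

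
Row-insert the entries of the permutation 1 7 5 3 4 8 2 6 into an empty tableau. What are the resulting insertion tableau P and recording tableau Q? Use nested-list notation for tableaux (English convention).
Insert each entry of the permutation into P by Schensted row insertion, recording in Q the position of each new cell.

Insert 1: appended to row 1. P = [[1]], Q = [[1]].
Insert 7: appended to row 1. P = [[1, 7]], Q = [[1, 2]].
Insert 5: 5 bumps 7 from row 1; 7 starts row 2. P = [[1, 5], [7]], Q = [[1, 2], [3]].
Insert 3: 3 bumps 5 from row 1; 5 bumps 7 from row 2; 7 starts row 3. P = [[1, 3], [5], [7]], Q = [[1, 2], [3], [4]].
Insert 4: appended to row 1. P = [[1, 3, 4], [5], [7]], Q = [[1, 2, 5], [3], [4]].
Insert 8: appended to row 1. P = [[1, 3, 4, 8], [5], [7]], Q = [[1, 2, 5, 6], [3], [4]].
Insert 2: 2 bumps 3 from row 1; 3 bumps 5 from row 2; 5 bumps 7 from row 3; 7 starts row 4. P = [[1, 2, 4, 8], [3], [5], [7]], Q = [[1, 2, 5, 6], [3], [4], [7]].
Insert 6: 6 bumps 8 from row 1; 8 appends to row 2. P = [[1, 2, 4, 6], [3, 8], [5], [7]], Q = [[1, 2, 5, 6], [3, 8], [4], [7]].

So P = [[1, 2, 4, 6], [3, 8], [5], [7]], Q = [[1, 2, 5, 6], [3, 8], [4], [7]].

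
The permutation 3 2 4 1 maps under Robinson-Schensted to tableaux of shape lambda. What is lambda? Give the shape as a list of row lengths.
Row-insert each entry into an empty tableau.

After inserting 3: P = [[3]].
After inserting 2: P = [[2], [3]].
After inserting 4: P = [[2, 4], [3]].
After inserting 1: P = [[1, 4], [2], [3]].

The final insertion tableau P = [[1, 4], [2], [3]] has shape [2, 1, 1].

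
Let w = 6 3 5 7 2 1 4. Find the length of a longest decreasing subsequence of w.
4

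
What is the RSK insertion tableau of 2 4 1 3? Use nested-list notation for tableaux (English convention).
After inserting 2: P = [[2]].
After inserting 4: P = [[2, 4]].
After inserting 1: P = [[1, 4], [2]].
After inserting 3: P = [[1, 3], [2, 4]].

So P = [[1, 3], [2, 4]].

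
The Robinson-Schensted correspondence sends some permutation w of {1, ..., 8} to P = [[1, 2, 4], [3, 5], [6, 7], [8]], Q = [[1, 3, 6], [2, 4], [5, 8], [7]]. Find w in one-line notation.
6 1 8 7 3 5 2 4

Reverse the RSK construction: for i from n down to 1, find the cell of Q containing i, remove the entry at that cell from P, and reverse-bump it up through P; the value ejected from row 1 is w(i).

Step i=8: Q has 8 at row 3, column 2; remove 7 from row 3 of P and reverse-bump: 7 enters row 2 and ejects 5; 5 enters row 1 and ejects 4. So w(8) = 4. P is now [[1, 2, 5], [3, 7], [6], [8]].
Step i=7: Q has 7 at row 4, column 1; remove 8 from row 4 of P and reverse-bump: 8 enters row 3 and ejects 6; 6 enters row 2 and ejects 3; 3 enters row 1 and ejects 2. So w(7) = 2. P is now [[1, 3, 5], [6, 7], [8]].
Step i=6: Q has 6 at row 1, column 3; remove that cell from P, ejecting 5. So w(6) = 5. P is now [[1, 3], [6, 7], [8]].
Step i=5: Q has 5 at row 3, column 1; remove 8 from row 3 of P and reverse-bump: 8 enters row 2 and ejects 7; 7 enters row 1 and ejects 3. So w(5) = 3. P is now [[1, 7], [6, 8]].
Step i=4: Q has 4 at row 2, column 2; remove 8 from row 2 of P and reverse-bump: 8 enters row 1 and ejects 7. So w(4) = 7. P is now [[1, 8], [6]].
Step i=3: Q has 3 at row 1, column 2; remove that cell from P, ejecting 8. So w(3) = 8. P is now [[1], [6]].
Step i=2: Q has 2 at row 2, column 1; remove 6 from row 2 of P and reverse-bump: 6 enters row 1 and ejects 1. So w(2) = 1. P is now [[6]].
Step i=1: Q has 1 at row 1, column 1; remove that cell from P, ejecting 6. So w(1) = 6. P is now [].

So w = 6 1 8 7 3 5 2 4.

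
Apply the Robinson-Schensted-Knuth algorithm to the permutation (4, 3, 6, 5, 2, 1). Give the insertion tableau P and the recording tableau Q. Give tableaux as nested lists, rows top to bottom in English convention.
Insert each entry of the permutation into P by Schensted row insertion, recording in Q the position of each new cell.

Insert 4: appended to row 1. P = [[4]], Q = [[1]].
Insert 3: 3 bumps 4 from row 1; 4 starts row 2. P = [[3], [4]], Q = [[1], [2]].
Insert 6: appended to row 1. P = [[3, 6], [4]], Q = [[1, 3], [2]].
Insert 5: 5 bumps 6 from row 1; 6 appends to row 2. P = [[3, 5], [4, 6]], Q = [[1, 3], [2, 4]].
Insert 2: 2 bumps 3 from row 1; 3 bumps 4 from row 2; 4 starts row 3. P = [[2, 5], [3, 6], [4]], Q = [[1, 3], [2, 4], [5]].
Insert 1: 1 bumps 2 from row 1; 2 bumps 3 from row 2; 3 bumps 4 from row 3; 4 starts row 4. P = [[1, 5], [2, 6], [3], [4]], Q = [[1, 3], [2, 4], [5], [6]].

So P = [[1, 5], [2, 6], [3], [4]], Q = [[1, 3], [2, 4], [5], [6]].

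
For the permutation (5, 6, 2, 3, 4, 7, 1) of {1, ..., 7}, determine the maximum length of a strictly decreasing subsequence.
3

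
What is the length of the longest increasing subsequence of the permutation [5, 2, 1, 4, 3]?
2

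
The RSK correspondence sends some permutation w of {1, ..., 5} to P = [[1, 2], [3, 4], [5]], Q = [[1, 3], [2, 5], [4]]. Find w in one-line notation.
Reverse the RSK construction: for i from n down to 1, find the cell of Q containing i, remove the entry at that cell from P, and reverse-bump it up through P; the value ejected from row 1 is w(i).

Step i=5: Q has 5 at row 2, column 2; remove 4 from row 2 of P and reverse-bump: 4 enters row 1 and ejects 2. So w(5) = 2. P is now [[1, 4], [3], [5]].
Step i=4: Q has 4 at row 3, column 1; remove 5 from row 3 of P and reverse-bump: 5 enters row 2 and ejects 3; 3 enters row 1 and ejects 1. So w(4) = 1. P is now [[3, 4], [5]].
Step i=3: Q has 3 at row 1, column 2; remove that cell from P, ejecting 4. So w(3) = 4. P is now [[3], [5]].
Step i=2: Q has 2 at row 2, column 1; remove 5 from row 2 of P and reverse-bump: 5 enters row 1 and ejects 3. So w(2) = 3. P is now [[5]].
Step i=1: Q has 1 at row 1, column 1; remove that cell from P, ejecting 5. So w(1) = 5. P is now [].

So w = 5 3 4 1 2.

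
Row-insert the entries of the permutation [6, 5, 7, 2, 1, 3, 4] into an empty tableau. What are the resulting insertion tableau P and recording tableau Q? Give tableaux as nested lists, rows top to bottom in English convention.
Insert each entry of the permutation into P by Schensted row insertion, recording in Q the position of each new cell.

After inserting 6: P = [[6]].
After inserting 5: P = [[5], [6]].
After inserting 7: P = [[5, 7], [6]].
After inserting 2: P = [[2, 7], [5], [6]].
After inserting 1: P = [[1, 7], [2], [5], [6]].
After inserting 3: P = [[1, 3], [2, 7], [5], [6]].
After inserting 4: P = [[1, 3, 4], [2, 7], [5], [6]].

So P = [[1, 3, 4], [2, 7], [5], [6]], Q = [[1, 3, 7], [2, 6], [4], [5]].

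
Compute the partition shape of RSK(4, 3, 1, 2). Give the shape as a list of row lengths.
Row-insert each entry into an empty tableau.

After inserting 4: P = [[4]].
After inserting 3: P = [[3], [4]].
After inserting 1: P = [[1], [3], [4]].
After inserting 2: P = [[1, 2], [3], [4]].

The final insertion tableau P = [[1, 2], [3], [4]] has shape [2, 1, 1].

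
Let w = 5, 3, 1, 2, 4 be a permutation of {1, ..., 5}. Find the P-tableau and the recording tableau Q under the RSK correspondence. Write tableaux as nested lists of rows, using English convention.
Insert each entry of the permutation into P by Schensted row insertion, recording in Q the position of each new cell.

Insert 5: appended to row 1. P = [[5]], Q = [[1]].
Insert 3: 3 bumps 5 from row 1; 5 starts row 2. P = [[3], [5]], Q = [[1], [2]].
Insert 1: 1 bumps 3 from row 1; 3 bumps 5 from row 2; 5 starts row 3. P = [[1], [3], [5]], Q = [[1], [2], [3]].
Insert 2: appended to row 1. P = [[1, 2], [3], [5]], Q = [[1, 4], [2], [3]].
Insert 4: appended to row 1. P = [[1, 2, 4], [3], [5]], Q = [[1, 4, 5], [2], [3]].

So P = [[1, 2, 4], [3], [5]], Q = [[1, 4, 5], [2], [3]].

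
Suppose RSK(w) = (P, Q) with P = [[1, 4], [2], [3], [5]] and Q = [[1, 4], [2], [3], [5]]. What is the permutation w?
5 3 2 4 1

Reverse RSK: for i = n, n-1, ..., 1, locate i in Q, remove the corresponding corner cell from P, and reverse-bump its entry up through P; the value ejected from row 1 is w(i).

So w = 5 3 2 4 1.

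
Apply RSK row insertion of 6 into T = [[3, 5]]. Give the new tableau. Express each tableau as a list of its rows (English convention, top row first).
[[3, 5, 6]]

6 is larger than every entry of row 1, so it is appended to row 1. The new tableau is [[3, 5, 6]].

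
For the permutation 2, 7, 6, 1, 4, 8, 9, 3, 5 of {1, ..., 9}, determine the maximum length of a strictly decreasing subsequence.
4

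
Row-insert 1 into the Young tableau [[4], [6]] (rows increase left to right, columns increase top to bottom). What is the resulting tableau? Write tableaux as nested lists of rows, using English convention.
[[1], [4], [6]]

In row 1, 1 replaces 4 (the leftmost entry greater than 1); 4 is bumped to row 2. In row 2, 4 replaces 6 (the leftmost entry greater than 4); 6 is bumped to row 3. 6 starts a new row 3. The new tableau is [[1], [4], [6]].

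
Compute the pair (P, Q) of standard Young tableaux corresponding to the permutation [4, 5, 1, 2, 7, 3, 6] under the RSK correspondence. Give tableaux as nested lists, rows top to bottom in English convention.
P = [[1, 2, 3, 6], [4, 5, 7]], Q = [[1, 2, 5, 7], [3, 4, 6]]

Insert each entry of the permutation into P by Schensted row insertion, recording in Q the position of each new cell.

Insert 4: appended to row 1. P = [[4]].
Insert 5: appended to row 1. P = [[4, 5]].
Insert 1: 1 bumps 4 from row 1; 4 starts row 2. P = [[1, 5], [4]].
Insert 2: 2 bumps 5 from row 1; 5 appends to row 2. P = [[1, 2], [4, 5]].
Insert 7: appended to row 1. P = [[1, 2, 7], [4, 5]].
Insert 3: 3 bumps 7 from row 1; 7 appends to row 2. P = [[1, 2, 3], [4, 5, 7]].
Insert 6: appended to row 1. P = [[1, 2, 3, 6], [4, 5, 7]].

So P = [[1, 2, 3, 6], [4, 5, 7]], Q = [[1, 2, 5, 7], [3, 4, 6]].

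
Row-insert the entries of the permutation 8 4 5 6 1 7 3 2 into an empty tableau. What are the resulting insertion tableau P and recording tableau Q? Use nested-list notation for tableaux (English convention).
P = [[1, 2, 6, 7], [3, 5], [4], [8]], Q = [[1, 3, 4, 6], [2, 7], [5], [8]]

Insert each entry of the permutation into P by Schensted row insertion, recording in Q the position of each new cell.

Insert 8: appended to row 1. P = [[8]].
Insert 4: 4 bumps 8 from row 1; 8 starts row 2. P = [[4], [8]].
Insert 5: appended to row 1. P = [[4, 5], [8]].
Insert 6: appended to row 1. P = [[4, 5, 6], [8]].
Insert 1: 1 bumps 4 from row 1; 4 bumps 8 from row 2; 8 starts row 3. P = [[1, 5, 6], [4], [8]].
Insert 7: appended to row 1. P = [[1, 5, 6, 7], [4], [8]].
Insert 3: 3 bumps 5 from row 1; 5 appends to row 2. P = [[1, 3, 6, 7], [4, 5], [8]].
Insert 2: 2 bumps 3 from row 1; 3 bumps 4 from row 2; 4 bumps 8 from row 3; 8 starts row 4. P = [[1, 2, 6, 7], [3, 5], [4], [8]].

So P = [[1, 2, 6, 7], [3, 5], [4], [8]], Q = [[1, 3, 4, 6], [2, 7], [5], [8]].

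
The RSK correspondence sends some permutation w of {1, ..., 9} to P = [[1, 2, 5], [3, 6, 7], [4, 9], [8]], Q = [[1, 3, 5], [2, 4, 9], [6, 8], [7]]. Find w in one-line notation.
8 4 9 6 7 3 1 2 5

Reverse the RSK construction: for i from n down to 1, find the cell of Q containing i, remove the entry at that cell from P, and reverse-bump it up through P; the value ejected from row 1 is w(i).

Step i=9: Q has 9 at row 2, column 3; remove 7 from row 2 of P and reverse-bump: 7 enters row 1 and ejects 5. So w(9) = 5. P is now [[1, 2, 7], [3, 6], [4, 9], [8]].
Step i=8: Q has 8 at row 3, column 2; remove 9 from row 3 of P and reverse-bump: 9 enters row 2 and ejects 6; 6 enters row 1 and ejects 2. So w(8) = 2. P is now [[1, 6, 7], [3, 9], [4], [8]].
Step i=7: Q has 7 at row 4, column 1; remove 8 from row 4 of P and reverse-bump: 8 enters row 3 and ejects 4; 4 enters row 2 and ejects 3; 3 enters row 1 and ejects 1. So w(7) = 1. P is now [[3, 6, 7], [4, 9], [8]].
Step i=6: Q has 6 at row 3, column 1; remove 8 from row 3 of P and reverse-bump: 8 enters row 2 and ejects 4; 4 enters row 1 and ejects 3. So w(6) = 3. P is now [[4, 6, 7], [8, 9]].
Step i=5: Q has 5 at row 1, column 3; remove that cell from P, ejecting 7. So w(5) = 7. P is now [[4, 6], [8, 9]].
Step i=4: Q has 4 at row 2, column 2; remove 9 from row 2 of P and reverse-bump: 9 enters row 1 and ejects 6. So w(4) = 6. P is now [[4, 9], [8]].
Step i=3: Q has 3 at row 1, column 2; remove that cell from P, ejecting 9. So w(3) = 9. P is now [[4], [8]].
Step i=2: Q has 2 at row 2, column 1; remove 8 from row 2 of P and reverse-bump: 8 enters row 1 and ejects 4. So w(2) = 4. P is now [[8]].
Step i=1: Q has 1 at row 1, column 1; remove that cell from P, ejecting 8. So w(1) = 8. P is now [].

So w = 8 4 9 6 7 3 1 2 5.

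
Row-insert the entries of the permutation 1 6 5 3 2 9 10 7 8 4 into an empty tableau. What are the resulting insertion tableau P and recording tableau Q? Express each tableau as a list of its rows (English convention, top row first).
P = [[1, 2, 4, 8], [3, 7, 10], [5, 9], [6]], Q = [[1, 2, 6, 7], [3, 8, 9], [4, 10], [5]]

Insert each entry of the permutation into P by Schensted row insertion, recording in Q the position of each new cell.

Insert 1: appended to row 1. P = [[1]].
Insert 6: appended to row 1. P = [[1, 6]].
Insert 5: 5 bumps 6 from row 1; 6 starts row 2. P = [[1, 5], [6]].
Insert 3: 3 bumps 5 from row 1; 5 bumps 6 from row 2; 6 starts row 3. P = [[1, 3], [5], [6]].
Insert 2: 2 bumps 3 from row 1; 3 bumps 5 from row 2; 5 bumps 6 from row 3; 6 starts row 4. P = [[1, 2], [3], [5], [6]].
Insert 9: appended to row 1. P = [[1, 2, 9], [3], [5], [6]].
Insert 10: appended to row 1. P = [[1, 2, 9, 10], [3], [5], [6]].
Insert 7: 7 bumps 9 from row 1; 9 appends to row 2. P = [[1, 2, 7, 10], [3, 9], [5], [6]].
Insert 8: 8 bumps 10 from row 1; 10 appends to row 2. P = [[1, 2, 7, 8], [3, 9, 10], [5], [6]].
Insert 4: 4 bumps 7 from row 1; 7 bumps 9 from row 2; 9 appends to row 3. P = [[1, 2, 4, 8], [3, 7, 10], [5, 9], [6]].

So P = [[1, 2, 4, 8], [3, 7, 10], [5, 9], [6]], Q = [[1, 2, 6, 7], [3, 8, 9], [4, 10], [5]].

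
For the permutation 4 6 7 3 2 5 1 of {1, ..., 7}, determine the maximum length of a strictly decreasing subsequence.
4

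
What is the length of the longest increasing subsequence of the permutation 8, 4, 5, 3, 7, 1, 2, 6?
3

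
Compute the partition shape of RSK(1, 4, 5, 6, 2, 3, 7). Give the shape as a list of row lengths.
[5, 2]

Row-insert each entry into an empty tableau.

After inserting 1: P = [[1]].
After inserting 4: P = [[1, 4]].
After inserting 5: P = [[1, 4, 5]].
After inserting 6: P = [[1, 4, 5, 6]].
After inserting 2: P = [[1, 2, 5, 6], [4]].
After inserting 3: P = [[1, 2, 3, 6], [4, 5]].
After inserting 7: P = [[1, 2, 3, 6, 7], [4, 5]].

The final insertion tableau P = [[1, 2, 3, 6, 7], [4, 5]] has shape [5, 2].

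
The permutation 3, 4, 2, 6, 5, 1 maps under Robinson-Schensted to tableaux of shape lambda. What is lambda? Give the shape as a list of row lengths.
Row-insert each entry into an empty tableau.

After inserting 3: P = [[3]].
After inserting 4: P = [[3, 4]].
After inserting 2: P = [[2, 4], [3]].
After inserting 6: P = [[2, 4, 6], [3]].
After inserting 5: P = [[2, 4, 5], [3, 6]].
After inserting 1: P = [[1, 4, 5], [2, 6], [3]].

The final insertion tableau P = [[1, 4, 5], [2, 6], [3]] has shape [3, 2, 1].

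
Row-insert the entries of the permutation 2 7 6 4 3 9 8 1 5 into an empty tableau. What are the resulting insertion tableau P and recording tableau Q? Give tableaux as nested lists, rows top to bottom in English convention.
P = [[1, 3, 5], [2, 8], [4, 9], [6], [7]], Q = [[1, 2, 6], [3, 7], [4, 9], [5], [8]]

Insert each entry of the permutation into P by Schensted row insertion, recording in Q the position of each new cell.

Insert 2: appended to row 1. P = [[2]].
Insert 7: appended to row 1. P = [[2, 7]].
Insert 6: 6 bumps 7 from row 1; 7 starts row 2. P = [[2, 6], [7]].
Insert 4: 4 bumps 6 from row 1; 6 bumps 7 from row 2; 7 starts row 3. P = [[2, 4], [6], [7]].
Insert 3: 3 bumps 4 from row 1; 4 bumps 6 from row 2; 6 bumps 7 from row 3; 7 starts row 4. P = [[2, 3], [4], [6], [7]].
Insert 9: appended to row 1. P = [[2, 3, 9], [4], [6], [7]].
Insert 8: 8 bumps 9 from row 1; 9 appends to row 2. P = [[2, 3, 8], [4, 9], [6], [7]].
Insert 1: 1 bumps 2 from row 1; 2 bumps 4 from row 2; 4 bumps 6 from row 3; 6 bumps 7 from row 4; 7 starts row 5. P = [[1, 3, 8], [2, 9], [4], [6], [7]].
Insert 5: 5 bumps 8 from row 1; 8 bumps 9 from row 2; 9 appends to row 3. P = [[1, 3, 5], [2, 8], [4, 9], [6], [7]].

So P = [[1, 3, 5], [2, 8], [4, 9], [6], [7]], Q = [[1, 2, 6], [3, 7], [4, 9], [5], [8]].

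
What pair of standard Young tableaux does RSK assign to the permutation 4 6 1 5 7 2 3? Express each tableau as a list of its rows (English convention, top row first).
Insert each entry of the permutation into P by Schensted row insertion, recording in Q the position of each new cell.

Insert 4: appended to row 1. P = [[4]].
Insert 6: appended to row 1. P = [[4, 6]].
Insert 1: 1 bumps 4 from row 1; 4 starts row 2. P = [[1, 6], [4]].
Insert 5: 5 bumps 6 from row 1; 6 appends to row 2. P = [[1, 5], [4, 6]].
Insert 7: appended to row 1. P = [[1, 5, 7], [4, 6]].
Insert 2: 2 bumps 5 from row 1; 5 bumps 6 from row 2; 6 starts row 3. P = [[1, 2, 7], [4, 5], [6]].
Insert 3: 3 bumps 7 from row 1; 7 appends to row 2. P = [[1, 2, 3], [4, 5, 7], [6]].

So P = [[1, 2, 3], [4, 5, 7], [6]], Q = [[1, 2, 5], [3, 4, 7], [6]].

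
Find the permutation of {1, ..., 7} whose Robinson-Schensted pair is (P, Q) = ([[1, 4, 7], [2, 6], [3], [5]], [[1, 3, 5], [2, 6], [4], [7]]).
5 3 6 2 7 4 1

Reverse RSK: for i = n, n-1, ..., 1, locate i in Q, remove the corresponding corner cell from P, and reverse-bump its entry up through P; the value ejected from row 1 is w(i).

So w = 5 3 6 2 7 4 1.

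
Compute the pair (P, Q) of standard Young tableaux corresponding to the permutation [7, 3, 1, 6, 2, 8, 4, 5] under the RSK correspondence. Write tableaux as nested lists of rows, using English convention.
Insert each entry of the permutation into P by Schensted row insertion, recording in Q the position of each new cell.

Insert 7: appended to row 1. P = [[7]].
Insert 3: 3 bumps 7 from row 1; 7 starts row 2. P = [[3], [7]].
Insert 1: 1 bumps 3 from row 1; 3 bumps 7 from row 2; 7 starts row 3. P = [[1], [3], [7]].
Insert 6: appended to row 1. P = [[1, 6], [3], [7]].
Insert 2: 2 bumps 6 from row 1; 6 appends to row 2. P = [[1, 2], [3, 6], [7]].
Insert 8: appended to row 1. P = [[1, 2, 8], [3, 6], [7]].
Insert 4: 4 bumps 8 from row 1; 8 appends to row 2. P = [[1, 2, 4], [3, 6, 8], [7]].
Insert 5: appended to row 1. P = [[1, 2, 4, 5], [3, 6, 8], [7]].

So P = [[1, 2, 4, 5], [3, 6, 8], [7]], Q = [[1, 4, 6, 8], [2, 5, 7], [3]].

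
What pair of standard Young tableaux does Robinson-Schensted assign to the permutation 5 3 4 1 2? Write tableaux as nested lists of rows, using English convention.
P = [[1, 2], [3, 4], [5]], Q = [[1, 3], [2, 5], [4]]

Insert each entry of the permutation into P by Schensted row insertion, recording in Q the position of each new cell.

Insert 5: appended to row 1. P = [[5]].
Insert 3: 3 bumps 5 from row 1; 5 starts row 2. P = [[3], [5]].
Insert 4: appended to row 1. P = [[3, 4], [5]].
Insert 1: 1 bumps 3 from row 1; 3 bumps 5 from row 2; 5 starts row 3. P = [[1, 4], [3], [5]].
Insert 2: 2 bumps 4 from row 1; 4 appends to row 2. P = [[1, 2], [3, 4], [5]].

So P = [[1, 2], [3, 4], [5]], Q = [[1, 3], [2, 5], [4]].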